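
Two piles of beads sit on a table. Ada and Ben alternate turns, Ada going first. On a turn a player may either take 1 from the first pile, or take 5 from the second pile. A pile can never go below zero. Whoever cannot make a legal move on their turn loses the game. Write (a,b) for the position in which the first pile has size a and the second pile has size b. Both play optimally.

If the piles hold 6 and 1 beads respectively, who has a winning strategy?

Compute win/loss labels from the base case upward. A position with no move is L. Any other position is W if it can reach an L in one move, else L.
No move ever increases a pile, so every position that can arise here has a ≤ 6 and b ≤ 1; it is enough to label the cells with 0 ≤ a ≤ 6 and 0 ≤ b ≤ 1.
Every move lowers a or b (never raises either), so fill the grid row by row in increasing a, and left to right within a row: each cell's successors are then already labelled.
      b=0  b=1
a=0:    L    L
a=1:    W    W
a=2:    L    L
a=3:    W    W
a=4:    L    L
a=5:    W    W
a=6:    L    L
Cells with no legal move (terminal, hence L): (0,0), (0,1).
The remaining L cells, each justified by listing all of its moves:
(2,0): L (sole option (1,0)(W) is W)
(2,1): L (sole option (1,1)(W) is W)
(4,0): L (sole option (3,0)(W) is W)
(4,1): L (sole option (3,1)(W) is W)
(6,0): L (sole option (5,0)(W) is W)
(6,1): L (sole option (5,1)(W) is W)
Every other cell has at least one move into one of the L cells above, so it is W.
Every move from (6,1) reaches a W position, so the mover loses.

Ben wins.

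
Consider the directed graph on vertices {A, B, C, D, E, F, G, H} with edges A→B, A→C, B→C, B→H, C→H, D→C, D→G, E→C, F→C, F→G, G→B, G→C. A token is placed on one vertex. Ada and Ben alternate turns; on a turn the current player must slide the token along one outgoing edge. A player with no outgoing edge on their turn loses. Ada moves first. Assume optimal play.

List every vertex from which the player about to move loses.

Classify positions by backward induction: terminal positions (no move available) are L. From any other position, the mover wins iff some move reaches an L.
Every edge goes from a vertex to one that appears earlier in the order H, C, B, A, G, F, D, E, so processing vertices in that order labels each vertex after all of its successors.
H: no outgoing edge → L
C: W (go to H, an L position)
B: W (go to H, an L position)
A: L (options B(W), C(W) are all W)
G: L (options B(W), C(W) are all W)
F: W (go to G, an L position)
D: W (go to G, an L position)
E: L (sole option C(W) is W)
Reading off the rows marked L gives the requested list; there are 4 such vertices.

A, E, G, H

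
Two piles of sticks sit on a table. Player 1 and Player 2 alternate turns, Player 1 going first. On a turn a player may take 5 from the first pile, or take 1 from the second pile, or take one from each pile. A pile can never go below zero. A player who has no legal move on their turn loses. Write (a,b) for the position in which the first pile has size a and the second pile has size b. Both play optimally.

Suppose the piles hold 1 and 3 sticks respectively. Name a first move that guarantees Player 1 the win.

Move to (1,2).

Work bottom-up. With no move the player to move loses. Otherwise the position is W if at least one move leads to an L position for the opponent, and L if every move leads to a W.
No move ever increases a pile, so every position that can arise here has a ≤ 1 and b ≤ 3; it is enough to label the cells with 0 ≤ a ≤ 1 and 0 ≤ b ≤ 3.
Every move lowers a or b (never raises either), so fill the grid row by row in increasing a, and left to right within a row: each cell's successors are then already labelled.
      b=0  b=1  b=2  b=3
a=0:    L    W    L    W
a=1:    L    W    L    W
Cells with no legal move (terminal, hence L): (0,0), (1,0).
The remaining L cells, each justified by listing all of its moves:
(0,2): the only move is to (0,1)(W), a W ⇒ L
(1,2): moves to (1,1)(W), (0,1)(W); every one is W ⇒ L
Every other cell has at least one move into one of the L cells above, so it is W.
From (1,3), the L positions reachable in one move are: (1,2), (0,2). Any move reaching one of these is winning.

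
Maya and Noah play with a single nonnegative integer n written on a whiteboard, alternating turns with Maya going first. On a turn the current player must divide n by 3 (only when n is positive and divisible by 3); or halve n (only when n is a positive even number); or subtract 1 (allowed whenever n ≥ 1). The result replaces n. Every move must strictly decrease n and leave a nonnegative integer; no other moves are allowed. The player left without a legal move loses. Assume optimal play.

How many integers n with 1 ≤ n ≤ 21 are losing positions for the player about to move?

Build the W/L table. Terminal = L. A non-terminal position is W if it has a move to some L; otherwise it is L.
n=0: no move → L
n=1: reaches L-position 0 → W
n=2: only reaches 1(W), which is W → L
n=3: reaches L-position 2 → W
n=4: reaches L-position 2 → W
n=5: only reaches 4(W), which is W → L
n=6: reaches L-position 2 → W
n=7: only reaches 6(W), which is W → L
n=8: reaches L-position 7 → W
n=9: only reaches 3(W), 8(W), all W → L
n=10: reaches L-position 5 → W
n=11: only reaches 10(W), which is W → L
n=12: reaches L-position 11 → W
n=13: only reaches 12(W), which is W → L
n=14: reaches L-position 7 → W
n=15: reaches L-position 5 → W
n=16: only reaches 8(W), 15(W), all W → L
n=17: reaches L-position 16 → W
n=18: reaches L-position 9 → W
n=19: only reaches 18(W), which is W → L
n=20: reaches L-position 19 → W
n=21: reaches L-position 7 → W
L entries with 1 ≤ n ≤ 21 (n=0 is outside the asked range and is not counted): n = 2, 5, 7, 9, 11, 13, 16, 19; that makes 8.

8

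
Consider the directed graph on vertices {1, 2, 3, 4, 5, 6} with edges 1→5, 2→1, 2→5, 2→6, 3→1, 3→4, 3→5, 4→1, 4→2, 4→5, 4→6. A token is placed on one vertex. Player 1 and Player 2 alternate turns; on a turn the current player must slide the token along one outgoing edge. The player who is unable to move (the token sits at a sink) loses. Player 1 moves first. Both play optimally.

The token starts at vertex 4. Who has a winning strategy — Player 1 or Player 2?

Use the standard recursion: the mover loses at a terminal position; elsewhere, the mover wins exactly when some move hands the opponent an L position.
Every edge goes from a vertex to one that appears earlier in the order 5, 6, 1, 2, 4, 3, so processing vertices in that order labels each vertex after all of its successors.
5: no outgoing edge → L
6: no outgoing edge → L
1: can move to 5, which is L ⇒ W
2: can move to 6, which is L ⇒ W
4: can move to 6, which is L ⇒ W
3: can move to 5, which is L ⇒ W
From 4 Player 1 can move to 6, reaching an L position.

Player 1 wins.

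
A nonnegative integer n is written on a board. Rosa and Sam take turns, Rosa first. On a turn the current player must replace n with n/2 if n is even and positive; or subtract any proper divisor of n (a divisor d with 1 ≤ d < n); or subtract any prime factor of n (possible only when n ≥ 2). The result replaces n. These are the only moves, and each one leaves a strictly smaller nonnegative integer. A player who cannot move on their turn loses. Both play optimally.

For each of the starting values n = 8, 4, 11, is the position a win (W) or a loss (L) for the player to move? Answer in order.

8: W, 4: L, 11: W

Use the standard recursion: the mover loses at a terminal position; elsewhere, the mover wins exactly when some move hands the opponent an L position.
n=0: no move → L
n=1: no move → L
n=2: →0(L), so W
n=3: →0(L), so W
n=4: →2(W), 3(W) — all W, so L
n=5: →0(L), so W
n=6: →4(L), so W
n=7: →0(L), so W
n=8: →4(L), so W
n=9: →6(W), 8(W) — all W, so L
n=10: →9(L), so W
n=11: →0(L), so W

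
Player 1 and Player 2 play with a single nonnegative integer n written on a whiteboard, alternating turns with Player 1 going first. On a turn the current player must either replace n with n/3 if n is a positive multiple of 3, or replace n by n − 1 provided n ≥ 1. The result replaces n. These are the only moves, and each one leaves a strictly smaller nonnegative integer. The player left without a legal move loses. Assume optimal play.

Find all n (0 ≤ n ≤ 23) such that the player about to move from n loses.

Use the standard recursion: the mover loses at a terminal position; elsewhere, the mover wins exactly when some move hands the opponent an L position.
n=0: no move → L
n=1: W (go to 0, an L position)
n=2: L (sole option 1(W) is W)
n=3: W (go to 2, an L position)
n=4: L (sole option 3(W) is W)
n=5: W (go to 4, an L position)
n=6: W (go to 2, an L position)
n=7: L (sole option 6(W) is W)
n=8: W (go to 7, an L position)
n=9: L (options 3(W), 8(W) are all W)
n=10: W (go to 9, an L position)
n=11: L (sole option 10(W) is W)
n=12: W (go to 4, an L position)
n=13: L (sole option 12(W) is W)
n=14: W (go to 13, an L position)
n=15: L (options 5(W), 14(W) are all W)
n=16: W (go to 15, an L position)
n=17: L (sole option 16(W) is W)
n=18: W (go to 17, an L position)
n=19: L (sole option 18(W) is W)
n=20: W (go to 19, an L position)
n=21: W (go to 7, an L position)
n=22: L (sole option 21(W) is W)
n=23: W (go to 22, an L position)
The losing starting values of n are exactly the entries labelled L in this table (11 of them).

0, 2, 4, 7, 9, 11, 13, 15, 17, 19, 22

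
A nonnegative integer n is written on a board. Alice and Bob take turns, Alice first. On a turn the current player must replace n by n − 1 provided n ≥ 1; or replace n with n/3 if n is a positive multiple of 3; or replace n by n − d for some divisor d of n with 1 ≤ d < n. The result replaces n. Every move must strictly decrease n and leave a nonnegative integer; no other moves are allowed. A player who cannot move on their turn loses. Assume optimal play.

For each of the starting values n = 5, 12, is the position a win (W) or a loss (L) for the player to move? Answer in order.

Use the standard recursion: the mover loses at a terminal position; elsewhere, the mover wins exactly when some move hands the opponent an L position.
n=0: no move → L
n=1: →0(L), so W
n=2: →1(W) only, which is W, so L
n=3: →2(L), so W
n=4: →2(L), so W
n=5: →4(W) only, which is W, so L
n=6: →2(L), so W
n=7: →6(W) only, which is W, so L
n=8: →7(L), so W
n=9: →3(W), 6(W), 8(W) — all W, so L
n=10: →5(L), so W
n=11: →10(W) only, which is W, so L
n=12: →9(L), so W

5: L, 12: W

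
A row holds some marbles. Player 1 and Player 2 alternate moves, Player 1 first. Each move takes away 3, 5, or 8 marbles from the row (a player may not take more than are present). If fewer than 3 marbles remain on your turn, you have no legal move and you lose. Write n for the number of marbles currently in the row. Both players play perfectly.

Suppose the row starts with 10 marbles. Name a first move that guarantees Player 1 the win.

Remove 8, leaving 2.

Compute win/loss labels from the base case upward. A position with no move is L. Any other position is W if it can reach an L in one move, else L.
n=0: no move → L
n=1: no move → L
n=2: no move → L
n=3: reaches L-position 0 → W
n=4: reaches L-position 1 → W
n=5: reaches L-position 2 → W
n=6: reaches L-position 1 → W
n=7: reaches L-position 2 → W
n=8: reaches L-position 0 → W
n=9: reaches L-position 1 → W
n=10: reaches L-position 2 → W
From 10, the L positions reachable in one move are: 2.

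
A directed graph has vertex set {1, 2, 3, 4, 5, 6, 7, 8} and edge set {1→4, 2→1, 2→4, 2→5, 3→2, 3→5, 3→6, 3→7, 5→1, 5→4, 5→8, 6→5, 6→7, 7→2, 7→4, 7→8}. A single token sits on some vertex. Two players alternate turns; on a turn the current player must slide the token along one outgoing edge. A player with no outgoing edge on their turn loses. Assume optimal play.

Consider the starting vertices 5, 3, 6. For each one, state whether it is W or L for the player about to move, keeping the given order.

Positions with no move are L. A position that does have a move is losing for the player to move precisely when every available move leads to a winning position for the opponent. Fill in the labels:
Every edge goes from a vertex to one that appears earlier in the order 4, 8, 1, 5, 2, 7, 6, 3, so processing vertices in that order labels each vertex after all of its successors.
4: no outgoing edge → L
8: no outgoing edge → L
1: reaches L-position 4 → W
5: reaches L-position 8 → W
2: reaches L-position 4 → W
7: reaches L-position 8 → W
6: only reaches 7(W), 5(W), all W → L
3: reaches L-position 6 → W

5: W, 3: W, 6: L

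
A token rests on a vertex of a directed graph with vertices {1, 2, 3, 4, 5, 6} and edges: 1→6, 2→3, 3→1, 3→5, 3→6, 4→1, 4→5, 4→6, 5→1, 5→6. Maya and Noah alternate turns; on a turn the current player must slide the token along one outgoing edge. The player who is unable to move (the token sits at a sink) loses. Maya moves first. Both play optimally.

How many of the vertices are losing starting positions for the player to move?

Compute win/loss labels from the base case upward. A position with no move is L. Any other position is W if it can reach an L in one move, else L.
Every edge goes from a vertex to one that appears earlier in the order 6, 1, 5, 3, 4, 2, so processing vertices in that order labels each vertex after all of its successors.
6: no outgoing edge → L
1: reaches L-position 6 → W
5: reaches L-position 6 → W
3: reaches L-position 6 → W
4: reaches L-position 6 → W
2: only reaches 3(W), which is W → L
The L vertices are 2, 6; that is 2 in all.

2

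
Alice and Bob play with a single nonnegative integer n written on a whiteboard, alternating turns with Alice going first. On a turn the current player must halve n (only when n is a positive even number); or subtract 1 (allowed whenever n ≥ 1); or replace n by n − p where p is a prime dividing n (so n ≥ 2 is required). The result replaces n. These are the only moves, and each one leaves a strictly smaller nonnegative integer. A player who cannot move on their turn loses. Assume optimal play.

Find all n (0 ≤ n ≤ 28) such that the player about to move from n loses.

Build the W/L table. Terminal = L. A non-terminal position is W if it has a move to some L; otherwise it is L.
n=0: no move → L
n=1: W (go to 0, an L position)
n=2: W (go to 0, an L position)
n=3: W (go to 0, an L position)
n=4: L (options 2(W), 3(W) are all W)
n=5: W (go to 0, an L position)
n=6: W (go to 4, an L position)
n=7: W (go to 0, an L position)
n=8: W (go to 4, an L position)
n=9: L (options 6(W), 8(W) are all W)
n=10: W (go to 9, an L position)
n=11: W (go to 0, an L position)
n=12: W (go to 9, an L position)
n=13: W (go to 0, an L position)
n=14: L (options 7(W), 12(W), 13(W) are all W)
n=15: W (go to 14, an L position)
n=16: W (go to 14, an L position)
n=17: W (go to 0, an L position)
n=18: W (go to 9, an L position)
n=19: W (go to 0, an L position)
n=20: L (options 10(W), 15(W), 18(W), 19(W) are all W)
n=21: W (go to 14, an L position)
n=22: W (go to 20, an L position)
n=23: W (go to 0, an L position)
n=24: L (options 12(W), 21(W), 22(W), 23(W) are all W)
n=25: W (go to 20, an L position)
n=26: W (go to 24, an L position)
n=27: W (go to 24, an L position)
n=28: W (go to 14, an L position)
The losing starting values of n are exactly the entries labelled L in this table (6 of them).

0, 4, 9, 14, 20, 24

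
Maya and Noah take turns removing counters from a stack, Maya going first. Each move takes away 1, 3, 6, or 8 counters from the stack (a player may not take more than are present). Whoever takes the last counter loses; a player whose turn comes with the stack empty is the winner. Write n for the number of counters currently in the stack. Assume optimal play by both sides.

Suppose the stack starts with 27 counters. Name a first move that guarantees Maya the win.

Work bottom-up. With no move the player to move wins. Otherwise the position is W if at least one move leads to an L position for the opponent, and L if every move leads to a W.
n=0: no move; the opponent has just taken the last counter and therefore loses → W
n=1: L (sole option 0(W) is W)
n=2: W (go to 1, an L position)
n=3: L (options 2(W), 0(W) are all W)
n=4: W (go to 3, an L position)
n=5: L (options 4(W), 2(W) are all W)
n=6: W (go to 5, an L position)
n=7: W (go to 1, an L position)
n=8: W (go to 5, an L position)
n=9: W (go to 3, an L position)
n=10: L (options 9(W), 7(W), 4(W), 2(W) are all W)
n=11: W (go to 10, an L position)
n=12: L (options 11(W), 9(W), 6(W), 4(W) are all W)
n=13: W (go to 12, an L position)
n=14: L (options 13(W), 11(W), 8(W), 6(W) are all W)
n=15: W (go to 14, an L position)
n=16: W (go to 10, an L position)
n=17: W (go to 14, an L position)
n=18: W (go to 12, an L position)
n=19: L (options 18(W), 16(W), 13(W), 11(W) are all W)
n=20: W (go to 19, an L position)
n=21: L (options 20(W), 18(W), 15(W), 13(W) are all W)
n=22: W (go to 21, an L position)
n=23: L (options 22(W), 20(W), 17(W), 15(W) are all W)
n=24: W (go to 23, an L position)
n=25: W (go to 19, an L position)
n=26: W (go to 23, an L position)
n=27: W (go to 21, an L position)
From 27, the L positions reachable in one move are: 21, 19. Any move reaching one of these is winning.

Remove 6, leaving 21.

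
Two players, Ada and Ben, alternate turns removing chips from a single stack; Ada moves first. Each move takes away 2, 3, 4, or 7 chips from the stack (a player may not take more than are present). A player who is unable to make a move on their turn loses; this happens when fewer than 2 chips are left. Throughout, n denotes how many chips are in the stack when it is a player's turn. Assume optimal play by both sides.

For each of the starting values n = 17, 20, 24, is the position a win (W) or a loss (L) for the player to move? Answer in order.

17: L, 20: W, 24: W

Use the standard recursion: the mover loses at a terminal position; elsewhere, the mover wins exactly when some move hands the opponent an L position.
n=0: no move → L
n=1: no move → L
n=2: →0(L), so W
n=3: →1(L), so W
n=4: →1(L), so W
n=5: →1(L), so W
n=6: →4(W), 3(W), 2(W) — all W, so L
n=7: →0(L), so W
n=8: →6(L), so W
n=9: →6(L), so W
n=10: →6(L), so W
n=11: →9(W), 8(W), 7(W), 4(W) — all W, so L
n=12: →10(W), 9(W), 8(W), 5(W) — all W, so L
n=13: →11(L), so W
n=14: →12(L), so W
n=15: →12(L), so W
n=16: →12(L), so W
n=17: →15(W), 14(W), 13(W), 10(W) — all W, so L
n=18: →11(L), so W
n=19: →17(L), so W
n=20: →17(L), so W
n=21: →17(L), so W
n=22: →20(W), 19(W), 18(W), 15(W) — all W, so L
n=23: →21(W), 20(W), 19(W), 16(W) — all W, so L
n=24: →22(L), so W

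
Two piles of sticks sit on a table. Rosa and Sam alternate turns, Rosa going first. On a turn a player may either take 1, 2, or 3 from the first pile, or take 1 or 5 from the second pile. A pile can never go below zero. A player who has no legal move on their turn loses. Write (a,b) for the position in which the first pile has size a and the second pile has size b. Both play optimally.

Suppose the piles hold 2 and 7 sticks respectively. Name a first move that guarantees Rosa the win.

Label each position W (a win for the player to move) or L (a loss). A position with no legal move is L; any other position is W exactly when some move reaches an L, and L when every move reaches a W.
No move ever increases a pile, so every position that can arise here has a ≤ 2 and b ≤ 7; it is enough to label the cells with 0 ≤ a ≤ 2 and 0 ≤ b ≤ 7.
Every move lowers a or b (never raises either), so fill the grid row by row in increasing a, and left to right within a row: each cell's successors are then already labelled.
      b=0  b=1  b=2  b=3  b=4  b=5  b=6  b=7
a=0:    L    W    L    W    L    W    L    W
a=1:    W    L    W    L    W    L    W    L
a=2:    W    W    W    W    W    W    W    W
Cells with no legal move (terminal, hence L): (0,0).
The remaining L cells, each justified by listing all of its moves:
(0,2): the only move is to (0,1)(W), a W ⇒ L
(0,4): the only move is to (0,3)(W), a W ⇒ L
(0,6): moves to (0,5)(W), (0,1)(W); every one is W ⇒ L
(1,1): moves to (0,1)(W), (1,0)(W); every one is W ⇒ L
(1,3): moves to (0,3)(W), (1,2)(W); every one is W ⇒ L
(1,5): moves to (0,5)(W), (1,4)(W), (1,0)(W); every one is W ⇒ L
(1,7): moves to (0,7)(W), (1,6)(W), (1,2)(W); every one is W ⇒ L
Every other cell has at least one move into one of the L cells above, so it is W.
From (2,7), the L positions reachable in one move are: (1,7).

Move to (1,7).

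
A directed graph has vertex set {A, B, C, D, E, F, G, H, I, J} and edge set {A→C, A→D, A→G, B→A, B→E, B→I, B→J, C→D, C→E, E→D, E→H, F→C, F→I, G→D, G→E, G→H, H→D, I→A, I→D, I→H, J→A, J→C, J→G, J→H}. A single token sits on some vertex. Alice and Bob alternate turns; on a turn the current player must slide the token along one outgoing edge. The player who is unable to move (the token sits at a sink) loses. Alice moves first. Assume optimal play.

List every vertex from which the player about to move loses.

Use the standard recursion: the mover loses at a terminal position; elsewhere, the mover wins exactly when some move hands the opponent an L position.
Every edge goes from a vertex to one that appears earlier in the order D, H, E, G, C, A, I, J, B, F, so processing vertices in that order labels each vertex after all of its successors.
D: no outgoing edge → L
H: reaches L-position D → W
E: reaches L-position D → W
G: reaches L-position D → W
C: reaches L-position D → W
A: reaches L-position D → W
I: reaches L-position D → W
J: only reaches A(W), C(W), G(W), H(W), all W → L
B: reaches L-position J → W
F: only reaches I(W), C(W), all W → L
Reading off the rows marked L gives the requested list; there are 3 such vertices.

D, F, J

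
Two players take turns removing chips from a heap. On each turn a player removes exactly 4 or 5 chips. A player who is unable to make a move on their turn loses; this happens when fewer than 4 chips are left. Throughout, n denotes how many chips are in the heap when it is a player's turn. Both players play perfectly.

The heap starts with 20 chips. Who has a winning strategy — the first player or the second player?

The second player wins.

Work bottom-up. With no move the player to move loses. Otherwise the position is W if at least one move leads to an L position for the opponent, and L if every move leads to a W.
n=0: no move → L
n=1: no move → L
n=2: no move → L
n=3: no move → L
n=4: reaches L-position 0 → W
n=5: reaches L-position 1 → W
n=6: reaches L-position 2 → W
n=7: reaches L-position 3 → W
n=8: reaches L-position 3 → W
n=9: only reaches 5(W), 4(W), all W → L
n=10: only reaches 6(W), 5(W), all W → L
n=11: only reaches 7(W), 6(W), all W → L
n=12: only reaches 8(W), 7(W), all W → L
n=13: reaches L-position 9 → W
n=14: reaches L-position 10 → W
n=15: reaches L-position 11 → W
n=16: reaches L-position 12 → W
n=17: reaches L-position 12 → W
n=18: only reaches 14(W), 13(W), all W → L
n=19: only reaches 15(W), 14(W), all W → L
n=20: only reaches 16(W), 15(W), all W → L
Every move from 20 reaches a W position, so the mover loses.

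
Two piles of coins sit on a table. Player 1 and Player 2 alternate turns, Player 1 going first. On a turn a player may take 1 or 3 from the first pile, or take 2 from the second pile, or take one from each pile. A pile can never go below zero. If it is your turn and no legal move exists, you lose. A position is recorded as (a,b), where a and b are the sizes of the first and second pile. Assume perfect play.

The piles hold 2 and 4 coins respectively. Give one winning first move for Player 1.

Move to (1,3).

Use the standard recursion: the mover loses at a terminal position; elsewhere, the mover wins exactly when some move hands the opponent an L position.
No move ever increases a pile, so every position that can arise here has a ≤ 2 and b ≤ 4; it is enough to label the cells with 0 ≤ a ≤ 2 and 0 ≤ b ≤ 4.
Every move lowers a or b (never raises either), so fill the grid row by row in increasing a, and left to right within a row: each cell's successors are then already labelled.
      b=0  b=1  b=2  b=3  b=4
a=0:    L    L    W    W    L
a=1:    W    W    W    L    W
a=2:    L    L    W    W    W
Cells with no legal move (terminal, hence L): (0,0), (0,1).
The remaining L cells, each justified by listing all of its moves:
(0,4): →(0,2)(W) only, which is W, so L
(1,3): →(0,3)(W), (1,1)(W), (0,2)(W) — all W, so L
(2,0): →(1,0)(W) only, which is W, so L
(2,1): →(1,1)(W), (1,0)(W) — all W, so L
Every other cell has at least one move into one of the L cells above, so it is W.
From (2,4), the L positions reachable in one move are: (1,3).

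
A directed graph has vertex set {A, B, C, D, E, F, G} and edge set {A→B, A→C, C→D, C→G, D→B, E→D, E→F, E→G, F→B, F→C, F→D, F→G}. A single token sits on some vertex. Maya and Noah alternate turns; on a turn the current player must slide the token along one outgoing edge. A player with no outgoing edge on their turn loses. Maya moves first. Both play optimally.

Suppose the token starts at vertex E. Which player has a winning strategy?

Maya wins.

Use the standard recursion: the mover loses at a terminal position; elsewhere, the mover wins exactly when some move hands the opponent an L position.
Every edge goes from a vertex to one that appears earlier in the order B, G, D, C, F, A, E, so processing vertices in that order labels each vertex after all of its successors.
B: no outgoing edge → L
G: no outgoing edge → L
D: can move to B, which is L ⇒ W
C: can move to G, which is L ⇒ W
F: can move to G, which is L ⇒ W
A: can move to B, which is L ⇒ W
E: can move to G, which is L ⇒ W
The starting position E is W: Maya should move to G, handing over an L position.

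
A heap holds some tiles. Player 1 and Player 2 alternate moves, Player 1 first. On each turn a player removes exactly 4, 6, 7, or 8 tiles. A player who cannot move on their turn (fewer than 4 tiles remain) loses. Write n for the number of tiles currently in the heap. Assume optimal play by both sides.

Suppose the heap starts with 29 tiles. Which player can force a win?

Label each position W (a win for the player to move) or L (a loss). A position with no legal move is L; any other position is W exactly when some move reaches an L, and L when every move reaches a W.
n=0: no move → L
n=1: no move → L
n=2: no move → L
n=3: no move → L
n=4: can move to 0, which is L ⇒ W
n=5: can move to 1, which is L ⇒ W
n=6: can move to 2, which is L ⇒ W
n=7: can move to 3, which is L ⇒ W
n=8: can move to 2, which is L ⇒ W
n=9: can move to 3, which is L ⇒ W
n=10: can move to 3, which is L ⇒ W
n=11: can move to 3, which is L ⇒ W
n=12: moves to 8(W), 6(W), 5(W), 4(W); every one is W ⇒ L
n=13: moves to 9(W), 7(W), 6(W), 5(W); every one is W ⇒ L
n=14: moves to 10(W), 8(W), 7(W), 6(W); every one is W ⇒ L
n=15: moves to 11(W), 9(W), 8(W), 7(W); every one is W ⇒ L
n=16: can move to 12, which is L ⇒ W
n=17: can move to 13, which is L ⇒ W
n=18: can move to 14, which is L ⇒ W
n=19: can move to 15, which is L ⇒ W
n=20: can move to 14, which is L ⇒ W
n=21: can move to 15, which is L ⇒ W
n=22: can move to 15, which is L ⇒ W
n=23: can move to 15, which is L ⇒ W
n=24: moves to 20(W), 18(W), 17(W), 16(W); every one is W ⇒ L
n=25: moves to 21(W), 19(W), 18(W), 17(W); every one is W ⇒ L
n=26: moves to 22(W), 20(W), 19(W), 18(W); every one is W ⇒ L
n=27: moves to 23(W), 21(W), 20(W), 19(W); every one is W ⇒ L
n=28: can move to 24, which is L ⇒ W
n=29: can move to 25, which is L ⇒ W
The starting position 29 is W: Player 1 should remove 4, leaving 25, handing over an L position.

Player 1 wins.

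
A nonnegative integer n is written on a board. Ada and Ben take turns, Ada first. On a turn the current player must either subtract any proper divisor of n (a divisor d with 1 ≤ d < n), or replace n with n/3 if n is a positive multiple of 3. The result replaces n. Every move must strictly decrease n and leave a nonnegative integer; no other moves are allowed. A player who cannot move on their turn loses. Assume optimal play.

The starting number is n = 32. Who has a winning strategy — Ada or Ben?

Work bottom-up. With no move the player to move loses. Otherwise the position is W if at least one move leads to an L position for the opponent, and L if every move leads to a W.
n=0: no move → L
n=1: no move → L
n=2: →1(L), so W
n=3: →1(L), so W
n=4: →2(W), 3(W) — all W, so L
n=5: →4(L), so W
n=6: →4(L), so W
n=7: →6(W) only, which is W, so L
n=8: →4(L), so W
n=9: →3(W), 6(W), 8(W) — all W, so L
n=10: →9(L), so W
n=11: →10(W) only, which is W, so L
n=12: →4(L), so W
n=13: →12(W) only, which is W, so L
n=14: →7(L), so W
n=15: →5(W), 10(W), 12(W), 14(W) — all W, so L
n=16: →15(L), so W
n=17: →16(W) only, which is W, so L
n=18: →9(L), so W
n=19: →18(W) only, which is W, so L
n=20: →15(L), so W
n=21: →7(L), so W
n=22: →11(L), so W
n=23: →22(W) only, which is W, so L
n=24: →23(L), so W
n=25: →20(W), 24(W) — all W, so L
n=26: →13(L), so W
n=27: →9(L), so W
n=28: →14(W), 21(W), 24(W), 26(W), 27(W) — all W, so L
n=29: →28(L), so W
n=30: →15(L), so W
n=31: →30(W) only, which is W, so L
n=32: →28(L), so W
From 32 Ada can move to 28, reaching an L position.

Ada wins.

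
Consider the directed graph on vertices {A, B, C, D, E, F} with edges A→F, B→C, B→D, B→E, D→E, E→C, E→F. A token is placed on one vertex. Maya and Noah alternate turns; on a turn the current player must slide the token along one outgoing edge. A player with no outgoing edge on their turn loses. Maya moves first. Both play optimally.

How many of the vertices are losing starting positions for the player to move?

3

Compute win/loss labels from the base case upward. A position with no move is L. Any other position is W if it can reach an L in one move, else L.
Every edge goes from a vertex to one that appears earlier in the order C, F, E, D, B, A, so processing vertices in that order labels each vertex after all of its successors.
C: no outgoing edge → L
F: no outgoing edge → L
E: W (go to F, an L position)
D: L (sole option E(W) is W)
B: W (go to D, an L position)
A: W (go to F, an L position)
The L vertices are C, D, F; that is 3 in all.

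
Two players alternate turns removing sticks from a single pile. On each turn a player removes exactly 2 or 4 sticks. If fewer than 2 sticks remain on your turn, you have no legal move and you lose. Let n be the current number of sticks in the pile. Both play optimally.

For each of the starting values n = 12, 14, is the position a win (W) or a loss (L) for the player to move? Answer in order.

Work bottom-up. With no move the player to move loses. Otherwise the position is W if at least one move leads to an L position for the opponent, and L if every move leads to a W.
n=0: no move → L
n=1: no move → L
n=2: →0(L), so W
n=3: →1(L), so W
n=4: →0(L), so W
n=5: →1(L), so W
n=6: →4(W), 2(W) — all W, so L
n=7: →5(W), 3(W) — all W, so L
n=8: →6(L), so W
n=9: →7(L), so W
n=10: →6(L), so W
n=11: →7(L), so W
n=12: →10(W), 8(W) — all W, so L
n=13: →11(W), 9(W) — all W, so L
n=14: →12(L), so W

12: L, 14: W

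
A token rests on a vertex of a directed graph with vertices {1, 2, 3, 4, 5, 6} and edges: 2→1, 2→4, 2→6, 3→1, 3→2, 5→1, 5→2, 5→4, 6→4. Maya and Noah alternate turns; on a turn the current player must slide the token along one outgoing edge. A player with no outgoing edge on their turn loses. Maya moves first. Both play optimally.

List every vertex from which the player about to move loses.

1, 4

Classify positions by backward induction: terminal positions (no move available) are L. From any other position, the mover wins iff some move reaches an L.
Every edge goes from a vertex to one that appears earlier in the order 4, 1, 6, 2, 5, 3, so processing vertices in that order labels each vertex after all of its successors.
4: no outgoing edge → L
1: no outgoing edge → L
6: W (go to 4, an L position)
2: W (go to 1, an L position)
5: W (go to 1, an L position)
3: W (go to 1, an L position)
The losing starting vertices are exactly the entries labelled L in this table (2 of them).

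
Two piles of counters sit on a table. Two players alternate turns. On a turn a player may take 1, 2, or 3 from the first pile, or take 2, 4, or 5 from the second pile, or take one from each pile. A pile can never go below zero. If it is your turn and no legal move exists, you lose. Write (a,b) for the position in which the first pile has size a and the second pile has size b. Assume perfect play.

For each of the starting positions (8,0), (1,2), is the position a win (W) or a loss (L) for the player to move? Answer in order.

Build the W/L table. Terminal = L. A non-terminal position is W if it has a move to some L; otherwise it is L.
No move ever increases a pile, so every position that can arise here has a ≤ 8 and b ≤ 2; it is enough to label the cells with 0 ≤ a ≤ 8 and 0 ≤ b ≤ 2.
Every move lowers a or b (never raises either), so fill the grid row by row in increasing a, and left to right within a row: each cell's successors are then already labelled.
      b=0  b=1  b=2
a=0:    L    L    W
a=1:    W    W    W
a=2:    W    W    L
a=3:    W    W    W
a=4:    L    L    W
a=5:    W    W    W
a=6:    W    W    L
a=7:    W    W    W
a=8:    L    L    W
Cells with no legal move (terminal, hence L): (0,0), (0,1).
The remaining L cells, each justified by listing all of its moves:
(2,2): moves to (1,2)(W), (0,2)(W), (2,0)(W), (1,1)(W); every one is W ⇒ L
(4,0): moves to (3,0)(W), (2,0)(W), (1,0)(W); every one is W ⇒ L
(4,1): moves to (3,1)(W), (2,1)(W), (1,1)(W), (3,0)(W); every one is W ⇒ L
(6,2): moves to (5,2)(W), (4,2)(W), (3,2)(W), (6,0)(W), (5,1)(W); every one is W ⇒ L
(8,0): moves to (7,0)(W), (6,0)(W), (5,0)(W); every one is W ⇒ L
(8,1): moves to (7,1)(W), (6,1)(W), (5,1)(W), (7,0)(W); every one is W ⇒ L
Every other cell has at least one move into one of the L cells above, so it is W.
(8,0): one of the L cells justified above, so L
(1,2): the move to (0,1) reaches an L cell, so W

(8,0): L, (1,2): W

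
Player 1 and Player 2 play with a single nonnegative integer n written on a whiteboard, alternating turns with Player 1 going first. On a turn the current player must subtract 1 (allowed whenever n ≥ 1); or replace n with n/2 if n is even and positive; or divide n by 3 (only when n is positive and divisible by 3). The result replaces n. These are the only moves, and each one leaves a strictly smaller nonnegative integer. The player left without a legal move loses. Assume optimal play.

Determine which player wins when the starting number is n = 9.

Compute win/loss labels from the base case upward. A position with no move is L. Any other position is W if it can reach an L in one move, else L.
n=0: no move → L
n=1: W (go to 0, an L position)
n=2: L (sole option 1(W) is W)
n=3: W (go to 2, an L position)
n=4: W (go to 2, an L position)
n=5: L (sole option 4(W) is W)
n=6: W (go to 2, an L position)
n=7: L (sole option 6(W) is W)
n=8: W (go to 7, an L position)
n=9: L (options 3(W), 8(W) are all W)
Every move from 9 reaches a W position, so the mover loses.

Player 2 wins.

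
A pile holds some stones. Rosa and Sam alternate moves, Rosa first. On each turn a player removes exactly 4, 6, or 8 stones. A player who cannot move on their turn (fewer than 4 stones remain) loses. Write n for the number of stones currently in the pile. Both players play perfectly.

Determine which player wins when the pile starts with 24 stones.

Work bottom-up. With no move the player to move loses. Otherwise the position is W if at least one move leads to an L position for the opponent, and L if every move leads to a W.
n=0: no move → L
n=1: no move → L
n=2: no move → L
n=3: no move → L
n=4: →0(L), so W
n=5: →1(L), so W
n=6: →2(L), so W
n=7: →3(L), so W
n=8: →2(L), so W
n=9: →3(L), so W
n=10: →2(L), so W
n=11: →3(L), so W
n=12: →8(W), 6(W), 4(W) — all W, so L
n=13: →9(W), 7(W), 5(W) — all W, so L
n=14: →10(W), 8(W), 6(W) — all W, so L
n=15: →11(W), 9(W), 7(W) — all W, so L
n=16: →12(L), so W
n=17: →13(L), so W
n=18: →14(L), so W
n=19: →15(L), so W
n=20: →14(L), so W
n=21: →15(L), so W
n=22: →14(L), so W
n=23: →15(L), so W
n=24: →20(W), 18(W), 16(W) — all W, so L
Every move from 24 reaches a W position, so the mover loses.

Sam wins.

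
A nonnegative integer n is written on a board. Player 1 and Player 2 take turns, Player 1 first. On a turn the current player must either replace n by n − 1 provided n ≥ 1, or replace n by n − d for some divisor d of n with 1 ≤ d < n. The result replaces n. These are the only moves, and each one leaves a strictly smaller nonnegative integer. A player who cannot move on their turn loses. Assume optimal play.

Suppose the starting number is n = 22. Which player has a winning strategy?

Player 1 wins.

Work bottom-up. With no move the player to move loses. Otherwise the position is W if at least one move leads to an L position for the opponent, and L if every move leads to a W.
n=0: no move → L
n=1: reaches L-position 0 → W
n=2: only reaches 1(W), which is W → L
n=3: reaches L-position 2 → W
n=4: reaches L-position 2 → W
n=5: only reaches 4(W), which is W → L
n=6: reaches L-position 5 → W
n=7: only reaches 6(W), which is W → L
n=8: reaches L-position 7 → W
n=9: only reaches 6(W), 8(W), all W → L
n=10: reaches L-position 5 → W
n=11: only reaches 10(W), which is W → L
n=12: reaches L-position 9 → W
n=13: only reaches 12(W), which is W → L
n=14: reaches L-position 7 → W
n=15: only reaches 10(W), 12(W), 14(W), all W → L
n=16: reaches L-position 15 → W
n=17: only reaches 16(W), which is W → L
n=18: reaches L-position 9 → W
n=19: only reaches 18(W), which is W → L
n=20: reaches L-position 15 → W
n=21: only reaches 14(W), 18(W), 20(W), all W → L
n=22: reaches L-position 11 → W
From 22 Player 1 can move to 11, reaching an L position.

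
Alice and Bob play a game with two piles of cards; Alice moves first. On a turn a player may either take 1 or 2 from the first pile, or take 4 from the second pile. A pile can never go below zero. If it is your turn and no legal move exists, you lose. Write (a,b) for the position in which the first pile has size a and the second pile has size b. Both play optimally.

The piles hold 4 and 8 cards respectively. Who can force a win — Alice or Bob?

Use the standard recursion: the mover loses at a terminal position; elsewhere, the mover wins exactly when some move hands the opponent an L position.
No move ever increases a pile, so every position that can arise here has a ≤ 4 and b ≤ 8; it is enough to label the cells with 0 ≤ a ≤ 4 and 0 ≤ b ≤ 8.
Every move lowers a or b (never raises either), so fill the grid row by row in increasing a, and left to right within a row: each cell's successors are then already labelled.
      b=0  b=1  b=2  b=3  b=4  b=5  b=6  b=7  b=8
a=0:    L    L    L    L    W    W    W    W    L
a=1:    W    W    W    W    L    L    L    L    W
a=2:    W    W    W    W    W    W    W    W    W
a=3:    L    L    L    L    W    W    W    W    L
a=4:    W    W    W    W    L    L    L    L    W
Cells with no legal move (terminal, hence L): (0,0), (0,1), (0,2), (0,3).
The remaining L cells, each justified by listing all of its moves:
(0,8): only reaches (0,4)(W), which is W → L
(1,4): only reaches (0,4)(W), (1,0)(W), all W → L
(1,5): only reaches (0,5)(W), (1,1)(W), all W → L
(1,6): only reaches (0,6)(W), (1,2)(W), all W → L
(1,7): only reaches (0,7)(W), (1,3)(W), all W → L
(3,0): only reaches (2,0)(W), (1,0)(W), all W → L
(3,1): only reaches (2,1)(W), (1,1)(W), all W → L
(3,2): only reaches (2,2)(W), (1,2)(W), all W → L
(3,3): only reaches (2,3)(W), (1,3)(W), all W → L
(3,8): only reaches (2,8)(W), (1,8)(W), (3,4)(W), all W → L
(4,4): only reaches (3,4)(W), (2,4)(W), (4,0)(W), all W → L
(4,5): only reaches (3,5)(W), (2,5)(W), (4,1)(W), all W → L
(4,6): only reaches (3,6)(W), (2,6)(W), (4,2)(W), all W → L
(4,7): only reaches (3,7)(W), (2,7)(W), (4,3)(W), all W → L
Every other cell has at least one move into one of the L cells above, so it is W.
The starting position (4,8) is W: Alice should move to (3,8), handing over an L position.

Alice wins.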